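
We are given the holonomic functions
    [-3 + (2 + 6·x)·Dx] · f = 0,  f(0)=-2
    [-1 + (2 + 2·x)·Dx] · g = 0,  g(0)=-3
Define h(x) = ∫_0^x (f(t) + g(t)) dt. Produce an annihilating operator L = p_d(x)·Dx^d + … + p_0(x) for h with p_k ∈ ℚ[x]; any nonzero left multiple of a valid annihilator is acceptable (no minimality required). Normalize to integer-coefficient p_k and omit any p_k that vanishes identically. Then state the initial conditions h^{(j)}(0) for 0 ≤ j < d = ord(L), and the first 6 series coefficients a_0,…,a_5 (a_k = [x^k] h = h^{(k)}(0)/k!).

f: a_k = -2, -3, 9/4, -27/8, 405/64, -1701/128, …
g: a_k = -3, -3/2, 3/8, -3/16, 15/128, -21/256, …
Weyl lclm of L_f,L_g ⇒ L₀ (ord ≤ 2).
h=∫h₀ ⇒ L = L₀·Dx.
L = -3·Dx + (8 + 12·x)·Dx^2 + (4 + 16·x + 12·x^2)·Dx^3  (order 3).
h: a_k = 0, -5, -9/4, 7/8, -57/64, 165/128, …
ICs: h(0) = 0, h′(0) = -5, h′′(0) = -9/2.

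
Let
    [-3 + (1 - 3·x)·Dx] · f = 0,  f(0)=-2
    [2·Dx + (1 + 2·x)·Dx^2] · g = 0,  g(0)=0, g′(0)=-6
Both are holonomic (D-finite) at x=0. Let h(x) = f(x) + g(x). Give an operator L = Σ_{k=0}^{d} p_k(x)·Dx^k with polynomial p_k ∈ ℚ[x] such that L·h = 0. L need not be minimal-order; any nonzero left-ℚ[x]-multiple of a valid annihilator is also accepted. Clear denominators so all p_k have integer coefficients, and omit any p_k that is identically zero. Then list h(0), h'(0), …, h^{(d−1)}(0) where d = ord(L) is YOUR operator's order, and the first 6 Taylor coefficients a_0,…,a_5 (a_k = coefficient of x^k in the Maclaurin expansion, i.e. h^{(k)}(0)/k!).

f: a_k = -2, -6, -18, -54, -162, -486, …
g: a_k = 0, -6, 6, -8, 12, -96/5, …
Sum ⇒ L₀ = lclm(L_f,L_g) in ℚ(x)⟨Dx⟩.
L = (78 + 36·x)·Dx + (23 + 132·x + 72·x^2)·Dx^2 + (-4 + x + 27·x^2 + 18·x^3)·Dx^3  (order 3).
h: a_k = -2, -12, -12, -62, -150, -2526/5, …
ICs: h(0) = -2, h′(0) = -12, h′′(0) = -24.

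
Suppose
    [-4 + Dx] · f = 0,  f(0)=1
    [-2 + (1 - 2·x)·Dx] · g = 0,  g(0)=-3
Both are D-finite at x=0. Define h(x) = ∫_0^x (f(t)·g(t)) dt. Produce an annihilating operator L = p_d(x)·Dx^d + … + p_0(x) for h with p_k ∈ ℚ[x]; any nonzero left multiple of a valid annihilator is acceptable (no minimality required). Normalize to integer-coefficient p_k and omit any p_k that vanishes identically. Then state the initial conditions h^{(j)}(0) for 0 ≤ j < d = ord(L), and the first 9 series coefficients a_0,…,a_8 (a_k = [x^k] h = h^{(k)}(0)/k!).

f: a_k = 1, 4, 8, 32/3, 32/3, 128/15, 256/45, 1024/315, 512/315, …
g: a_k = -3, -6, -12, -24, -48, -96, -192, -384, -768, …
L₀ := L_f ⊗_s L_g (sym. prod.), ord ≤ 1.
h=∫₀ˣh₀: take L = L₀·Dx.
L = (6 - 8·x)·Dx + (-1 + 2·x)·Dx^2  (order 2).
h: a_k = 0, -3, -9, -20, -38, -336/5, -1744/15, -21184/105, -2480/7, …
ICs: h(0) = 0, h′(0) = -3.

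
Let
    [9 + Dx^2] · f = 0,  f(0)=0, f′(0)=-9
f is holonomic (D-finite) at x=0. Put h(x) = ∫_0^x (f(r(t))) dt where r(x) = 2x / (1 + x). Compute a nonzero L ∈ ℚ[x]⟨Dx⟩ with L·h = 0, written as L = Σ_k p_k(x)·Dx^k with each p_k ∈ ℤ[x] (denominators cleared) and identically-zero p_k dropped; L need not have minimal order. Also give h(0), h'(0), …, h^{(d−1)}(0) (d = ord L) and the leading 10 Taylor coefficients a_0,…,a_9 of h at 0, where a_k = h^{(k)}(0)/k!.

f: a_k = 0, -9, 0, 27/2, 0, -243/40, 0, 729/560, 0, -729/4480, …
Change of var in L_f (x↦r) gives L₀.
h=∫₀ˣh₀: take L = L₀·Dx.
L = 36·Dx + (2 + 6·x + 6·x^2 + 2·x^3)·Dx^2 + (1 + 4·x + 6·x^2 + 4·x^3 + x^4)·Dx^3  (order 3).
h: a_k = 0, 0, -9, 6, 45/2, -306/5, 363/5, -90/7, -20079/140, 1882/5, …
ICs: h(0) = 0, h′(0) = 0, h′′(0) = -18.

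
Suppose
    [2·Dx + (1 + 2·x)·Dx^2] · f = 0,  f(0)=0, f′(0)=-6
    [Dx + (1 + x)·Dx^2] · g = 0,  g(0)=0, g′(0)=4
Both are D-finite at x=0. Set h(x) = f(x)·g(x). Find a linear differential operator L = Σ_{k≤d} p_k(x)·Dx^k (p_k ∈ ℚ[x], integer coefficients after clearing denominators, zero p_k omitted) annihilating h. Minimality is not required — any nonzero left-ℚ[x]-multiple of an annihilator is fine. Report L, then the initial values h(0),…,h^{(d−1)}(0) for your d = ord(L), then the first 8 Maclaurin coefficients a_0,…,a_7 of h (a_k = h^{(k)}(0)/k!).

L = (20 + 48·x + 32·x^2)·Dx + (66 + 268·x + 360·x^2 + 160·x^3)·Dx^2 + (32 + 180·x + 372·x^2 + 336·x^3 + 112·x^4)·Dx^3 + (3 + 22·x + 63·x^2 + 88·x^3 + 60·x^4 + 16·x^5)·Dx^4  (order 4).
h: a_k = 0, 0, -24, 36, -52, 78, -1834/15, 996/5, …
ICs: h(0) = 0, h′(0) = 0, h′′(0) = -48, h′′′(0) = 216.

f: a_k = 0, -6, 6, -8, 12, -96/5, 32, -384/7, …
g: a_k = 0, 4, -2, 4/3, -1, 4/5, -2/3, 4/7, …
h₀=f·g: eliminate ⇒ L₀, order ≤ 2·2.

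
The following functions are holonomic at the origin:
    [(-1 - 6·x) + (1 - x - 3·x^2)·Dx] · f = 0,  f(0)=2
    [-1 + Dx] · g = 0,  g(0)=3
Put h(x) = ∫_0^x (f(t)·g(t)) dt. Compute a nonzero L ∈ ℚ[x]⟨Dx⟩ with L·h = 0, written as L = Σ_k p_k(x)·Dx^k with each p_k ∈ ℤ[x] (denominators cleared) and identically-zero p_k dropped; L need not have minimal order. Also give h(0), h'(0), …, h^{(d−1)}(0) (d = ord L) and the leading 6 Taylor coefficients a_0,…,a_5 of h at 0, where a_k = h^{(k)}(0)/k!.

f: a_k = 2, 2, 8, 14, 38, 80, …
g: a_k = 3, 3, 3/2, 1/2, 1/8, 1/40, …
Sym-product of L_f,L_g gives L₀ (≤ ord 1).
Integrate: L := L₀·Dx.
L = (2 + 5·x - 3·x^2)·Dx + (-1 + x + 3·x^2)·Dx^2  (order 2).
h: a_k = 0, 6, 6, 11, 35/2, 677/20, …
ICs: h(0) = 0, h′(0) = 6.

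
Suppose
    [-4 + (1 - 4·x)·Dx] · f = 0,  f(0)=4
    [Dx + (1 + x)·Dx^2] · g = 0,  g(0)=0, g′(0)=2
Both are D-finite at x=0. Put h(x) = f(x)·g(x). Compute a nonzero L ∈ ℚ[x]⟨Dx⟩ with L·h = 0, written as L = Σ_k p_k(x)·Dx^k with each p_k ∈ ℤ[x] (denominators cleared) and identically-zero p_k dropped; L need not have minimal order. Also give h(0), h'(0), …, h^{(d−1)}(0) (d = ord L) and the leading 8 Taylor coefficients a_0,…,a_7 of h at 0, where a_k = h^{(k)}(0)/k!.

f: a_k = 4, 16, 64, 256, 1024, 4096, 16384, 65536, …
g: a_k = 0, 2, -1, 2/3, -1/2, 2/5, -1/3, 2/7, …
Product ⇒ symmetric product L₀, ord ≤ 2.
L = 4 + (7 + 12·x)·Dx + (-1 + 3·x + 4·x^2)·Dx^2  (order 2).
h: a_k = 0, 8, 28, 344/3, 1370/3, 27424/15, 109676/15, 3071048/105, …
ICs: h(0) = 0, h′(0) = 8.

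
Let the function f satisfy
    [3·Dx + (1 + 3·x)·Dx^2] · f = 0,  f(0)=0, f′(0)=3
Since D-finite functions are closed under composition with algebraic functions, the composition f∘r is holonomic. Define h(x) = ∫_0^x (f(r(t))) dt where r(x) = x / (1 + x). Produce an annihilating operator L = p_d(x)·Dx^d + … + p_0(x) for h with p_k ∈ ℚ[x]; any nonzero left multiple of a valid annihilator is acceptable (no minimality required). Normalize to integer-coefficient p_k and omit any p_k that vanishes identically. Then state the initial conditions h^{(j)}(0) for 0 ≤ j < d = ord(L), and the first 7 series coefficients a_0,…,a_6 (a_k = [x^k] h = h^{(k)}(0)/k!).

L = (5 + 8·x)·Dx^2 + (1 + 5·x + 4·x^2)·Dx^3  (order 3).
h: a_k = 0, 0, 3/2, -5/2, 21/4, -51/4, 341/10, …
ICs: h(0) = 0, h′(0) = 0, h′′(0) = 3.

f: a_k = 0, 3, -9/2, 9, -81/4, 243/5, -243/2, …
h₀=f(r): pull back L_f along r ⇒ L₀.
∫: right-multiply L₀ by Dx.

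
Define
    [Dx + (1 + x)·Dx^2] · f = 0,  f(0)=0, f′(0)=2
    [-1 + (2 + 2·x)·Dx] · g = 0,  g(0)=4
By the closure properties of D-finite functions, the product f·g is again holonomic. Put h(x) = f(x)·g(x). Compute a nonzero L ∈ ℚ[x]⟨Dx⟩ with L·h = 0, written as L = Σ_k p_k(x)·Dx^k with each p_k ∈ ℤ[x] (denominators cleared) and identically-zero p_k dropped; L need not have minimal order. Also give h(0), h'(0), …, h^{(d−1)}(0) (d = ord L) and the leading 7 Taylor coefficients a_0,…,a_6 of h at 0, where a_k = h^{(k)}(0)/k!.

L = 1 + (4 + 8·x + 4·x^2)·Dx^2  (order 2).
h: a_k = 0, 8, 0, -1/3, 1/3, -71/240, 31/120, …
ICs: h(0) = 0, h′(0) = 8.

f: a_k = 0, 2, -1, 2/3, -1/2, 2/5, -1/3, …
g: a_k = 4, 2, -1/2, 1/4, -5/32, 7/64, -21/256, …
Sym-product of L_f,L_g gives L₀ (≤ ord 2).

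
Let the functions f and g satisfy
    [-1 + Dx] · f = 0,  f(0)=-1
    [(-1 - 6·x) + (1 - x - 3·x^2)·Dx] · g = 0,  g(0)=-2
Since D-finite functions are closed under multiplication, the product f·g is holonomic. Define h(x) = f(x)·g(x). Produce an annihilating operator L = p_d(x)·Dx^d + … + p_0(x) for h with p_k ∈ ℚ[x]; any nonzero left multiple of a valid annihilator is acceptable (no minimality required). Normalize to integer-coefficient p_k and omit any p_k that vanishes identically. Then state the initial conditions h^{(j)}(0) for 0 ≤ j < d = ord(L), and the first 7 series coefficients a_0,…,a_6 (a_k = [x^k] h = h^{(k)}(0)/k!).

L = (2 + 5·x - 3·x^2) + (-1 + x + 3·x^2)·Dx  (order 1).
h: a_k = 2, 4, 11, 70/3, 677/12, 3793/30, 106447/360, …
ICs: h(0) = 2.

f: a_k = -1, -1, -1/2, -1/6, -1/24, -1/120, -1/720, …
g: a_k = -2, -2, -8, -14, -38, -80, -194, …
Product ⇒ symmetric product L₀, ord ≤ 1.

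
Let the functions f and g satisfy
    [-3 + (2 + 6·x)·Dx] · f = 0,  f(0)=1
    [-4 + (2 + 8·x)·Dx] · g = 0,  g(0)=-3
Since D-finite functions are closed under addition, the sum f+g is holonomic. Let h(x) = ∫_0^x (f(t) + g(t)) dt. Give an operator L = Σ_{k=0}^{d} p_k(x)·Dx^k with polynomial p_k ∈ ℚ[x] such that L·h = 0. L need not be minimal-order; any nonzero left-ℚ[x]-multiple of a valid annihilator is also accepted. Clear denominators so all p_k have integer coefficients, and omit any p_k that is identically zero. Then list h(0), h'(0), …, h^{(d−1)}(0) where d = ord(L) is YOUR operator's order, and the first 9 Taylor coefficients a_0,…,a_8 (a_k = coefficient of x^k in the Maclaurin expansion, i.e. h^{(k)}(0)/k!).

L = -6·Dx + (7 + 24·x)·Dx^2 + (2 + 14·x + 24·x^2)·Dx^3  (order 3).
h: a_k = 0, -2, -9/4, 13/8, -165/64, 687/128, -6601/512, 34677/1024, -1549845/16384, …
ICs: h(0) = 0, h′(0) = -2, h′′(0) = -9/2.

f: a_k = 1, 3/2, -9/8, 27/16, -405/128, 1701/256, -15309/1024, 72171/2048, -2814669/32768, …
g: a_k = -3, -6, 6, -12, 30, -84, 252, -792, 2574, …
h₀=f+g: left-lcm gives L₀, ord ≤ 2.
∫: right-multiply L₀ by Dx.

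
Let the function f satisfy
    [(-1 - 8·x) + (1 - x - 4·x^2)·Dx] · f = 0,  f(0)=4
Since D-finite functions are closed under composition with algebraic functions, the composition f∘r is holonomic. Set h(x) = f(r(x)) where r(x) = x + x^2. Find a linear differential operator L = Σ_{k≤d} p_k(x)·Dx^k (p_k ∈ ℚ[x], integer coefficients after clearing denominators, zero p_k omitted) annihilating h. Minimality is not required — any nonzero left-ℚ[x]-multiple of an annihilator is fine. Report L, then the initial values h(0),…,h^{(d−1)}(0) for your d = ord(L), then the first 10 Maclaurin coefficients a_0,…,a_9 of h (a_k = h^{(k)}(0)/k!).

L = (1 + 10·x + 24·x^2 + 16·x^3) + (-1 + x + 5·x^2 + 8·x^3 + 4·x^4)·Dx  (order 1).
h: a_k = 4, 4, 24, 76, 244, 832, 2756, 9172, 30584, 101820, …
ICs: h(0) = 4.

f: a_k = 4, 4, 20, 36, 116, 260, 724, 1764, 4660, 11716, …
Change of var in L_f (x↦r) gives L₀.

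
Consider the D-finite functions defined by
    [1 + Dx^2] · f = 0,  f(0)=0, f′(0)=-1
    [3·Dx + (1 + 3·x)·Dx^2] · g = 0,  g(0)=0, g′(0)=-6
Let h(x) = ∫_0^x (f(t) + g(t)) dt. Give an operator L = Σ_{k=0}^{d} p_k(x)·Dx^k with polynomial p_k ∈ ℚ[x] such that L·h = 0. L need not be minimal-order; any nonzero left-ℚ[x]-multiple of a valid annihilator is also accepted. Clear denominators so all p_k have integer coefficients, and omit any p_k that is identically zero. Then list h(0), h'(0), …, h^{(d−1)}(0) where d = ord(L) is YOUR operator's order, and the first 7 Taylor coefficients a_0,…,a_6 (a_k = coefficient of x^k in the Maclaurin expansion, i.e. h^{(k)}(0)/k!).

L = (165 + 18·x + 27·x^2)·Dx^2 + (19 + 63·x + 27·x^2 + 27·x^3)·Dx^3 + (165 + 18·x + 27·x^2)·Dx^4 + (19 + 63·x + 27·x^2 + 27·x^3)·Dx^5  (order 5).
h: a_k = 0, 0, -7/2, 3, -107/24, 81/10, -2333/144, …
ICs: h(0) = 0, h′(0) = 0, h′′(0) = -7, h′′′(0) = 18, h′′′′(0) = -107.

f: a_k = 0, -1, 0, 1/6, 0, -1/120, 0, …
g: a_k = 0, -6, 9, -18, 81/2, -486/5, 243, …
f+g: L₀ = lclm(L_f,L_g), ord ≤ 2+2.
h=∫₀ˣh₀: take L = L₀·Dx.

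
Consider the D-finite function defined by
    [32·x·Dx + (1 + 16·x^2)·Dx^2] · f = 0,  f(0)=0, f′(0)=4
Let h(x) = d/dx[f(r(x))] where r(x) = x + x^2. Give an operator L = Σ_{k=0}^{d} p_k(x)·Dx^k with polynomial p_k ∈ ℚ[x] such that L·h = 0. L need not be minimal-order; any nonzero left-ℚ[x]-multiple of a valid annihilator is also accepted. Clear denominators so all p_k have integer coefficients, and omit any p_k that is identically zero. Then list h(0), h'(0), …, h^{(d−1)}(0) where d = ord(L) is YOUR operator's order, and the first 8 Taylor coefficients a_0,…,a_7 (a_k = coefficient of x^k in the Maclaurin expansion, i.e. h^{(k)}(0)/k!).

L = (-2 + 32·x + 128·x^2 + 192·x^3 + 96·x^4) + (1 + 2·x + 16·x^2 + 64·x^3 + 80·x^4 + 32·x^5)·Dx  (order 1).
h: a_k = 4, 8, -64, -256, 704, 6016, -2048, -114688, …
ICs: h(0) = 4.

f: a_k = 0, 4, 0, -64/3, 0, 1024/5, 0, -16384/7, …
h₀=f(r): pull back L_f along r ⇒ L₀.
h=h₀': d/dx-closure on L₀ ⇒ L.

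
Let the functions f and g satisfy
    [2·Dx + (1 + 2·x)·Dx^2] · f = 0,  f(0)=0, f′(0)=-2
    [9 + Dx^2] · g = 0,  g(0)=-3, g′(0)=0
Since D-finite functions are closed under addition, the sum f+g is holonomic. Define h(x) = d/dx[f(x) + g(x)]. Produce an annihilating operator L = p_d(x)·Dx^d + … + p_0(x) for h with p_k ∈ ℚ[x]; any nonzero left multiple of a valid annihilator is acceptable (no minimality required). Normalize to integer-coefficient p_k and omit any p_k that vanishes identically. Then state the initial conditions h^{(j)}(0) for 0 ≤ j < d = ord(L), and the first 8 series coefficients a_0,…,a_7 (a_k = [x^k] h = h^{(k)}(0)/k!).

f: a_k = 0, -2, 2, -8/3, 4, -32/5, 32/3, -128/7, …
g: a_k = -3, 0, 27/2, 0, -81/8, 0, 243/80, 0, …
L₀ := lclm(L_f,L_g); ord L₀ ≤ 2+2.
Derive L from L₀ (diff closure).
L = (594 + 648·x + 648·x^2) + (153 + 630·x + 972·x^2 + 648·x^3)·Dx + (66 + 72·x + 72·x^2)·Dx^2 + (17 + 70·x + 108·x^2 + 72·x^3)·Dx^3  (order 3).
h: a_k = -2, 31, -8, -49/2, -32, 3289/40, -128, 141173/560, …
ICs: h(0) = -2, h′(0) = 31, h′′(0) = -16.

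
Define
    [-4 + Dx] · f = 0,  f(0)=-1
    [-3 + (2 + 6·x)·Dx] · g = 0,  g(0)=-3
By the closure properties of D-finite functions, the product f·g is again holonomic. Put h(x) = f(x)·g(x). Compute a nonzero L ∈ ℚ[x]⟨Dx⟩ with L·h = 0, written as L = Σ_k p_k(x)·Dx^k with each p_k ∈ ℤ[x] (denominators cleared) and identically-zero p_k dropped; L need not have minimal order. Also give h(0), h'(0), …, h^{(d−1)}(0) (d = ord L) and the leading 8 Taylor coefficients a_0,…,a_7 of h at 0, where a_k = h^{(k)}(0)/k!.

f: a_k = -1, -4, -8, -32/3, -32/3, -128/15, -256/45, -1024/315, …
g: a_k = -3, -9/2, 27/8, -81/16, 1215/128, -5103/256, 45927/1024, -216513/2048, …
Sym-product of L_f,L_g gives L₀ (≤ ord 1).
L = (-11 - 24·x) + (2 + 6·x)·Dx  (order 1).
h: a_k = 3, 33/2, 309/8, 953/16, 8161/128, 76883/1280, 497863/15360, 9695729/215040, …
ICs: h(0) = 3.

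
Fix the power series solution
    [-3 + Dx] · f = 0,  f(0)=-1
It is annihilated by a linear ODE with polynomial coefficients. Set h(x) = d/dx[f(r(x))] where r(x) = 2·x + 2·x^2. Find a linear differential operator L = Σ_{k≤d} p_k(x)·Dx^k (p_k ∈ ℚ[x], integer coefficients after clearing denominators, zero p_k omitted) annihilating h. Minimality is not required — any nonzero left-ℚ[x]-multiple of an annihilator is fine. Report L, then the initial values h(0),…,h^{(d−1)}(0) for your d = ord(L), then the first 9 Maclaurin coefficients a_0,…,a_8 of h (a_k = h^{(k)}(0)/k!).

f: a_k = -1, -3, -9/2, -9/2, -27/8, -81/40, -81/80, -243/560, -729/4480, …
f∘r: x↦r, Dx↦Dx/r' in L_f ⇒ L₀.
h=h₀': d/dx-closure on L₀ ⇒ L.
L = (8 + 24·x + 24·x^2) + (-1 - 2·x)·Dx  (order 1).
h: a_k = -6, -48, -216, -720, -1944, -22464/5, -45792/5, -589248/35, -198288/7, …
ICs: h(0) = -6.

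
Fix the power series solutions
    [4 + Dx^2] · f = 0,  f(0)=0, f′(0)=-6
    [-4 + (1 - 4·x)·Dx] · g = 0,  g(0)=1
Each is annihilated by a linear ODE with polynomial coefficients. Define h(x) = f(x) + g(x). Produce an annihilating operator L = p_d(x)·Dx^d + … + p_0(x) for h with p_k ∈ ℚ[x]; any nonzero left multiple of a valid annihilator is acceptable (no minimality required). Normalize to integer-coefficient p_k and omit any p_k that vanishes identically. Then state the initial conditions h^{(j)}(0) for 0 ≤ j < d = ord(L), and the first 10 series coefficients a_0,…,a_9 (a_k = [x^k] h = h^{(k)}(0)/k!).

f: a_k = 0, -6, 0, 4, 0, -4/5, 0, 8/105, 0, -4/945, …
g: a_k = 1, 4, 16, 64, 256, 1024, 4096, 16384, 65536, 262144, …
h₀=f+g: left-lcm gives L₀, ord ≤ 3.
L = (-400 + 128·x - 256·x^2) + (36 - 176·x + 192·x^2 - 256·x^3)·Dx + (-100 + 32·x - 64·x^2)·Dx^2 + (9 - 44·x + 48·x^2 - 64·x^3)·Dx^3  (order 3).
h: a_k = 1, -2, 16, 68, 256, 5116/5, 4096, 1720328/105, 65536, 247726076/945, …
ICs: h(0) = 1, h′(0) = -2, h′′(0) = 32.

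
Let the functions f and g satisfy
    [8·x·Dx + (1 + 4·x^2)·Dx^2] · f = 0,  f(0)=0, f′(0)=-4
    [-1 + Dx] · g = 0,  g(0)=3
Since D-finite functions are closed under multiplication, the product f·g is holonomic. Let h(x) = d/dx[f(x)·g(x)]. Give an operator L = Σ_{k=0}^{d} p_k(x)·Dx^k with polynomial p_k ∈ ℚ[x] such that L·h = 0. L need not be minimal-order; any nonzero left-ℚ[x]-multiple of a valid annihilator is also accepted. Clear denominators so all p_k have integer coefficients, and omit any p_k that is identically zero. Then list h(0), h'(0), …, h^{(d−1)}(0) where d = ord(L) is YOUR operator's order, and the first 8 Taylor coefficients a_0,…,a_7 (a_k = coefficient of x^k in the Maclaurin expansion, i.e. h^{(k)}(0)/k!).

L = (-7 - 16·x + 104·x^2 - 64·x^3 + 16·x^4) + (6 + 24·x - 112·x^2 + 96·x^3 - 32·x^4)·Dx + (1 - 8·x + 8·x^2 - 32·x^3 + 16·x^4)·Dx^2  (order 2).
h: a_k = -12, -24, 30, 56, -309/2, -215, 12763/20, 86894/105, …
ICs: h(0) = -12, h′(0) = -24.

f: a_k = 0, -4, 0, 16/3, 0, -64/5, 0, 256/7, …
g: a_k = 3, 3, 3/2, 1/2, 1/8, 1/40, 1/240, 1/1680, …
f·g: L₀ = L_f ⊗_s L_g, ord ≤ 2·1.
Derive L from L₀ (diff closure).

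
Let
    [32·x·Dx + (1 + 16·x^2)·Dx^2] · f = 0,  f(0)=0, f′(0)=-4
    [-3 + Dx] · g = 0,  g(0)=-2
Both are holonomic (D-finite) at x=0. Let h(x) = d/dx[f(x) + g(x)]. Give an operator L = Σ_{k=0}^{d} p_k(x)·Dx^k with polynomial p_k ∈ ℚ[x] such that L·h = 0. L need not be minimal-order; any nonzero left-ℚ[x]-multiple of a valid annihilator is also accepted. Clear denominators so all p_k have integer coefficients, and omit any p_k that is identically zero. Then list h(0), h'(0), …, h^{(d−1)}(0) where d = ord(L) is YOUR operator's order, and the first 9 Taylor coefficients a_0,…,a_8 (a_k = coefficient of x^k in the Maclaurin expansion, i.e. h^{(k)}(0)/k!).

L = (96 - 288·x - 4608·x^2 - 4608·x^3) + (-41 + 1248·x^2 - 2304·x^4)·Dx + (3 + 32·x + 96·x^2 + 512·x^3 + 768·x^4)·Dx^2  (order 2).
h: a_k = -10, -18, 37, -27, -4177/4, -243/20, 655117/40, -729/280, -587204747/2240, …
ICs: h(0) = -10, h′(0) = -18.

f: a_k = 0, -4, 0, 64/3, 0, -1024/5, 0, 16384/7, 0, …
g: a_k = -2, -6, -9, -9, -27/4, -81/20, -81/40, -243/280, -729/2240, …
Weyl lclm of L_f,L_g ⇒ L₀ (ord ≤ 3).
Derive L from L₀ (diff closure).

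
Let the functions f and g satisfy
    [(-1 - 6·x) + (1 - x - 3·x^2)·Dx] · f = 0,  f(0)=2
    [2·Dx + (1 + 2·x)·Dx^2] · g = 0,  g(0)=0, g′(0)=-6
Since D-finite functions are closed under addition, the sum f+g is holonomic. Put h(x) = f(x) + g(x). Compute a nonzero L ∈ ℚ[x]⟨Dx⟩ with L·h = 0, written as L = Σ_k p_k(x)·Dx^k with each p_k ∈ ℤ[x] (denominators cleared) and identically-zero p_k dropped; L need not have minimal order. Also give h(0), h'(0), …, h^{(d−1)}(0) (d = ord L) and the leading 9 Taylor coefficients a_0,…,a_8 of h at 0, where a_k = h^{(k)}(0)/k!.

f: a_k = 2, 2, 8, 14, 38, 80, 194, 434, 1016, …
g: a_k = 0, -6, 6, -8, 12, -96/5, 32, -384/7, 96, …
Sum ⇒ L₀ = lclm(L_f,L_g) in ℚ(x)⟨Dx⟩.
L = (74 + 412·x + 948·x^2 + 864·x^3 + 648·x^4)·Dx + (17 + 212·x + 890·x^2 + 1644·x^3 + 1764·x^4 + 1080·x^5)·Dx^2 + (-5 - 27·x - 33·x^2 + 68·x^3 + 276·x^4 + 396·x^5 + 216·x^6)·Dx^3  (order 3).
h: a_k = 2, -4, 14, 6, 50, 304/5, 226, 2654/7, 1112, …
ICs: h(0) = 2, h′(0) = -4, h′′(0) = 28.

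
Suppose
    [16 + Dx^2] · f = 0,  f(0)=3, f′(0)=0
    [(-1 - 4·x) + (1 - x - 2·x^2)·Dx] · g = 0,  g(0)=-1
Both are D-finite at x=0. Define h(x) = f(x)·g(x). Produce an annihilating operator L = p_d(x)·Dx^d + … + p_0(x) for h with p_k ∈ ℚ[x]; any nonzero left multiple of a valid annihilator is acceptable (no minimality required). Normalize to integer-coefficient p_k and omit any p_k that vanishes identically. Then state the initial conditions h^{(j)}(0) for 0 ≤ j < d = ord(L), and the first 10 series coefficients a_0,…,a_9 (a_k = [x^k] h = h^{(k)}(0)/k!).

L = (-12 + 16·x + 32·x^2) + (2 + 8·x)·Dx + (-1 + x + 2·x^2)·Dx^2  (order 2).
h: a_k = -3, -3, 15, 9, 7, 25, 841/15, 1591/15, 22399/105, 14891/35, …
ICs: h(0) = -3, h′(0) = -3.

f: a_k = 3, 0, -24, 0, 32, 0, -256/15, 0, 512/105, 0, …
g: a_k = -1, -1, -3, -5, -11, -21, -43, -85, -171, -341, …
Sym-product of L_f,L_g gives L₀ (≤ ord 2).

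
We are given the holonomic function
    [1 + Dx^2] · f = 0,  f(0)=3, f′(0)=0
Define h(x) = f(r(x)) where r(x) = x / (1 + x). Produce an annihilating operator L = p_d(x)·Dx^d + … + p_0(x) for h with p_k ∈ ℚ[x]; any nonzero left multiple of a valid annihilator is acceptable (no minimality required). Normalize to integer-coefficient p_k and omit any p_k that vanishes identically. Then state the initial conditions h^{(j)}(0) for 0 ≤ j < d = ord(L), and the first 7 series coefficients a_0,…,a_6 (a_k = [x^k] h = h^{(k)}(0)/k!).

f: a_k = 3, 0, -3/2, 0, 1/8, 0, -1/240, …
f∘r: x↦r, Dx↦Dx/r' in L_f ⇒ L₀.
L = 1 + (2 + 6·x + 6·x^2 + 2·x^3)·Dx + (1 + 4·x + 6·x^2 + 4·x^3 + x^4)·Dx^2  (order 2).
h: a_k = 3, 0, -3/2, 3, -35/8, 11/2, -1501/240, …
ICs: h(0) = 3, h′(0) = 0.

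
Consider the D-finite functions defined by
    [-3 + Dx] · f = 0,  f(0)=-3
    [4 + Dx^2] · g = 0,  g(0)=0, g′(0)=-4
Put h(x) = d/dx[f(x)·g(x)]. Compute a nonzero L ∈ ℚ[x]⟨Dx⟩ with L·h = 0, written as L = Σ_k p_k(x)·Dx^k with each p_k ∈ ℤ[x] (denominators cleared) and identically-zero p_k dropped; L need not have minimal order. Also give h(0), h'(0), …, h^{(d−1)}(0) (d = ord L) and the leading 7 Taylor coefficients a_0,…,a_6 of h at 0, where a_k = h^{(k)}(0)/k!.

f: a_k = -3, -9, -27/2, -27/2, -81/8, -243/40, -243/80, …
g: a_k = 0, -4, 0, 8/3, 0, -8/15, 0, …
L₀ := L_f ⊗_s L_g (sym. prod.), ord ≤ 2.
h₀' ⇒ L via d/dx closure of L₀.
L = 13 - 6·Dx + Dx^2  (order 2).
h: a_k = 12, 72, 138, 120, 61/2, -207/5, -3277/60, …
ICs: h(0) = 12, h′(0) = 72.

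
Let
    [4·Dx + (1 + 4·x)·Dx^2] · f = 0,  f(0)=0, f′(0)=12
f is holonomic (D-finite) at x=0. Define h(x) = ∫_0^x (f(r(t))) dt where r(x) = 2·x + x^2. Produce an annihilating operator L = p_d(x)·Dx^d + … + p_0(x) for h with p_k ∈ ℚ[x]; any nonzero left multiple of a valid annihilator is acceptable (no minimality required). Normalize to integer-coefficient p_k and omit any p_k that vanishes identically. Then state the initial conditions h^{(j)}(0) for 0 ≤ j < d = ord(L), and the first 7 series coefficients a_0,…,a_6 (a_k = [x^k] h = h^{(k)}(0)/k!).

f: a_k = 0, 12, -24, 64, -192, 3072/5, -2048, …
Substitute x→r, Dx→(1/r')Dx; clear ⇒ L₀.
h=∫h₀ ⇒ L = L₀·Dx.
L = (7 + 8·x + 4·x^2)·Dx^2 + (1 + 9·x + 12·x^2 + 4·x^3)·Dx^3  (order 3).
h: a_k = 0, 0, 12, -28, 104, -2328/5, 11584/5, …
ICs: h(0) = 0, h′(0) = 0, h′′(0) = 24.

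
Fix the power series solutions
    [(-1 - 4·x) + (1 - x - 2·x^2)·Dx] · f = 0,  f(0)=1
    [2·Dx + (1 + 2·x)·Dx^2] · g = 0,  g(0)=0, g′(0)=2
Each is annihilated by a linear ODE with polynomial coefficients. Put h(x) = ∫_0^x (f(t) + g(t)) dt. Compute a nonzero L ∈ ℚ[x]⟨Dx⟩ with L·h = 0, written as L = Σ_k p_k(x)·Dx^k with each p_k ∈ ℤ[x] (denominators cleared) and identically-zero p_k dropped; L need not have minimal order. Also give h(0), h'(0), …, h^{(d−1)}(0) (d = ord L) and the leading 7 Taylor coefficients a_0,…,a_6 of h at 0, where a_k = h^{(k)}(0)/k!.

f: a_k = 1, 1, 3, 5, 11, 21, 43, …
g: a_k = 0, 2, -2, 8/3, -4, 32/5, -32/3, …
L₀ := lclm(L_f,L_g); ord L₀ ≤ 1+2.
Integrate: L := L₀·Dx.
L = (54 + 228·x + 432·x^2 + 288·x^3 + 192·x^4)·Dx^2 + (11 + 124·x + 464·x^2 + 704·x^3 + 592·x^4 + 320·x^5)·Dx^3 + (-4 - 19·x - 17·x^2 + 42·x^3 + 116·x^4 + 136·x^5 + 64·x^6)·Dx^4  (order 4).
h: a_k = 0, 1, 3/2, 1/3, 23/12, 7/5, 137/30, …
ICs: h(0) = 0, h′(0) = 1, h′′(0) = 3, h′′′(0) = 2.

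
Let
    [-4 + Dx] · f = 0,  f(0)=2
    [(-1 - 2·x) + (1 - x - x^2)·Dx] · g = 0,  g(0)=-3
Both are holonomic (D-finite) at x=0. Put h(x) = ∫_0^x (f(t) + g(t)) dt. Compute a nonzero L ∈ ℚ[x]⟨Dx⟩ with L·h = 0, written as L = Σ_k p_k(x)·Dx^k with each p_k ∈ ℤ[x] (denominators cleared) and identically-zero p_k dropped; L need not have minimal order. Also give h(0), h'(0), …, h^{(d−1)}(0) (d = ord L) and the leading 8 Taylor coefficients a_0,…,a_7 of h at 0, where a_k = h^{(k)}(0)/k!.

f: a_k = 2, 8, 16, 64/3, 64/3, 256/15, 512/45, 2048/315, …
g: a_k = -3, -3, -6, -9, -15, -24, -39, -63, …
Sum ⇒ L₀ = lclm(L_f,L_g) in ℚ(x)⟨Dx⟩.
h=∫₀ˣh₀: take L = L₀·Dx.
L = (8·x + 72·x^2 + 32·x^3)·Dx + (12 - 38·x - 22·x^2 + 32·x^3 + 16·x^4)·Dx^2 + (-3 + 9·x + x^2 - 10·x^3 - 4·x^4)·Dx^3  (order 3).
h: a_k = 0, -1, 5/2, 10/3, 37/12, 19/15, -52/45, -1243/315, …
ICs: h(0) = 0, h′(0) = -1, h′′(0) = 5.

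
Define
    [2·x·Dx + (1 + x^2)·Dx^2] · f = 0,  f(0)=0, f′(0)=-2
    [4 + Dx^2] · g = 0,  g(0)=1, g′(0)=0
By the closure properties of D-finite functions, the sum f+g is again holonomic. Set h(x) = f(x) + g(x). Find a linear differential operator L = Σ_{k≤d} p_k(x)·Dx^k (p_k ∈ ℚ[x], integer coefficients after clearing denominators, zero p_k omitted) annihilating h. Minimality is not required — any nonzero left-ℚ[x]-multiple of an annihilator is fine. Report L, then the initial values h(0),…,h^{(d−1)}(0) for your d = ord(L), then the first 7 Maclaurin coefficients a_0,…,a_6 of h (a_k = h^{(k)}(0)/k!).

L = (-32·x + 80·x^3 + 16·x^5)·Dx + (4 + 32·x^2 + 36·x^4 + 8·x^6)·Dx^2 + (-8·x + 20·x^3 + 4·x^5)·Dx^3 + (1 + 8·x^2 + 9·x^4 + 2·x^6)·Dx^4  (order 4).
h: a_k = 1, -2, -2, 2/3, 2/3, -2/5, -4/45, …
ICs: h(0) = 1, h′(0) = -2, h′′(0) = -4, h′′′(0) = 4.

f: a_k = 0, -2, 0, 2/3, 0, -2/5, 0, …
g: a_k = 1, 0, -2, 0, 2/3, 0, -4/45, …
f+g: L₀ = lclm(L_f,L_g), ord ≤ 2+2.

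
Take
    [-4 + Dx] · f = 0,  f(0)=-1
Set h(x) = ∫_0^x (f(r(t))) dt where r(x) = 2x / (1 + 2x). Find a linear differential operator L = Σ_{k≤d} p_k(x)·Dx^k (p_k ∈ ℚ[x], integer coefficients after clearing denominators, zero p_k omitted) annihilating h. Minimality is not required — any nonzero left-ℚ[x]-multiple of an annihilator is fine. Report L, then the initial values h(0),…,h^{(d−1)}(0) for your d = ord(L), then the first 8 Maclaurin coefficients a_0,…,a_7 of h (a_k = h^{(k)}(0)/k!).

f: a_k = -1, -4, -8, -32/3, -32/3, -128/15, -256/45, -1024/315, …
Substitute x→r, Dx→(1/r')Dx; clear ⇒ L₀.
Integrate: L := L₀·Dx.
L = -8·Dx + (1 + 4·x + 4·x^2)·Dx^2  (order 2).
h: a_k = 0, -1, -4, -16/3, 8/3, 64/15, -448/45, 2816/315, …
ICs: h(0) = 0, h′(0) = -1.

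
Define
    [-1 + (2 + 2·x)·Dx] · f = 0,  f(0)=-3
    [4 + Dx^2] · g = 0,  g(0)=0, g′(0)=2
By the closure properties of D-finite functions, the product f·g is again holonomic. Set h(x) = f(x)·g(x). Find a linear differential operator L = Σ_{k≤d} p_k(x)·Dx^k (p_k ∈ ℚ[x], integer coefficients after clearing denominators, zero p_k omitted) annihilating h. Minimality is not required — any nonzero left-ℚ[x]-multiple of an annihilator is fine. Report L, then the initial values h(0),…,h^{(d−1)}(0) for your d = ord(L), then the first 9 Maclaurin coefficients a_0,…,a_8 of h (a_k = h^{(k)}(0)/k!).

f: a_k = -3, -3/2, 3/8, -3/16, 15/128, -21/256, 63/1024, -99/2048, 1287/32768, …
g: a_k = 0, 2, 0, -4/3, 0, 4/15, 0, -8/315, 0, …
Sym-product of L_f,L_g gives L₀ (≤ ord 2).
L = (19 + 32·x + 16·x^2) + (-4 - 4·x)·Dx + (4 + 8·x + 4·x^2)·Dx^2  (order 2).
h: a_k = 0, -6, -3, 19/4, 13/8, -341/320, -201/640, 7687/53760, 17/21504, …
ICs: h(0) = 0, h′(0) = -6.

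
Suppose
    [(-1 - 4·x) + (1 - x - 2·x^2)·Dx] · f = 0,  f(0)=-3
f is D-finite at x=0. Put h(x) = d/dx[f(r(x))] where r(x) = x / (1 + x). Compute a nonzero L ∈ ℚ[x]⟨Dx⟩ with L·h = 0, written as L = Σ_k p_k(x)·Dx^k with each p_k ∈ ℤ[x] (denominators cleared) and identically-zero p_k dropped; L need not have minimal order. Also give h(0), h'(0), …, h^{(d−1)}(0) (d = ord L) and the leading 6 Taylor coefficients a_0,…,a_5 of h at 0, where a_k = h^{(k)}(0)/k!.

f: a_k = -3, -3, -9, -15, -33, -63, …
Change of var in L_f (x↦r) gives L₀.
h₀' ⇒ L via d/dx closure of L₀.
L = (4 + 12·x + 36·x^2 + 20·x^3) + (-1 - 7·x - 9·x^2 + 7·x^3 + 10·x^4)·Dx  (order 1).
h: a_k = -3, -12, 0, -48, 60, -216, …
ICs: h(0) = -3.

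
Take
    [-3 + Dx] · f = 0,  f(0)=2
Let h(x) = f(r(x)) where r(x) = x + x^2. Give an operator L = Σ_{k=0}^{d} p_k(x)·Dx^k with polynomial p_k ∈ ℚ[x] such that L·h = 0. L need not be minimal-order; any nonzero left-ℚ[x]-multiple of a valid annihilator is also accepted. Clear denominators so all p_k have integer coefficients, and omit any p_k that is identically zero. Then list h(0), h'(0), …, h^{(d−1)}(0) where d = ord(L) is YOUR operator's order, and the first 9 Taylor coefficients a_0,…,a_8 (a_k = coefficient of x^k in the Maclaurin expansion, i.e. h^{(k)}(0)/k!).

L = (-3 - 6·x) + Dx  (order 1).
h: a_k = 2, 6, 15, 27, 171/4, 1161/20, 2871/40, 4509/56, 188217/2240, …
ICs: h(0) = 2.

f: a_k = 2, 6, 9, 9, 27/4, 81/20, 81/40, 243/280, 729/2240, …
L₀ from L_f via x↦r, Dx↦r'^{-1}Dx.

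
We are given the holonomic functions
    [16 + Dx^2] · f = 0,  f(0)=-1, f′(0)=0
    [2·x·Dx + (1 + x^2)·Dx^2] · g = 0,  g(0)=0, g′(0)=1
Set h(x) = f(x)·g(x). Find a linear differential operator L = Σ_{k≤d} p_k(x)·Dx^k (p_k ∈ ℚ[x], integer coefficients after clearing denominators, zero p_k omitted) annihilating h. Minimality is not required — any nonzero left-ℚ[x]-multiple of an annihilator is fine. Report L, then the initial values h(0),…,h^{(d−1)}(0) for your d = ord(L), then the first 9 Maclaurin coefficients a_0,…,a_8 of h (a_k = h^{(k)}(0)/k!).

f: a_k = -1, 0, 8, 0, -32/3, 0, 256/45, 0, -512/315, …
g: a_k = 0, 1, 0, -1/3, 0, 1/5, 0, -1/7, 0, …
L₀ := L_f ⊗_s L_g (sym. prod.), ord ≤ 4.
L = (5440 + 19136·x^2 + 25856·x^4 + 16384·x^6 + 4096·x^8) + (1152·x + 3200·x^3 + 3072·x^5 + 1024·x^7)·Dx + (612 + 2252·x^2 + 3168·x^4 + 2048·x^6 + 512·x^8)·Dx^2 + (72·x + 200·x^3 + 192·x^5 + 64·x^7)·Dx^3 + (17 + 66·x^2 + 97·x^4 + 64·x^6 + 16·x^8)·Dx^4  (order 4).
h: a_k = 0, -1, 0, 25/3, 0, -203/15, 0, 3461/315, 0, …
ICs: h(0) = 0, h′(0) = -1, h′′(0) = 0, h′′′(0) = 50.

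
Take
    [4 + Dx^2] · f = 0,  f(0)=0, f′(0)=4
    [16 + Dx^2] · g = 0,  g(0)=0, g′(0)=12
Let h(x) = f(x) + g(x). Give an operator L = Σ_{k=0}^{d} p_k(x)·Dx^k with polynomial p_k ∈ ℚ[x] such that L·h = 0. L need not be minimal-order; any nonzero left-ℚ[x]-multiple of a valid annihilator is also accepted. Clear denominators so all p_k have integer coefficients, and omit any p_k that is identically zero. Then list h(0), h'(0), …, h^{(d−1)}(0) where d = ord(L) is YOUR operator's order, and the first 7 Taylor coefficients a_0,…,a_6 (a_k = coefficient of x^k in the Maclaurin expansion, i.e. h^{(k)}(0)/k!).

f: a_k = 0, 4, 0, -8/3, 0, 8/15, 0, …
g: a_k = 0, 12, 0, -32, 0, 128/5, 0, …
L₀ := lclm(L_f,L_g); ord L₀ ≤ 2+2.
L = 64 + 20·Dx^2 + Dx^4  (order 4).
h: a_k = 0, 16, 0, -104/3, 0, 392/15, 0, …
ICs: h(0) = 0, h′(0) = 16, h′′(0) = 0, h′′′(0) = -208.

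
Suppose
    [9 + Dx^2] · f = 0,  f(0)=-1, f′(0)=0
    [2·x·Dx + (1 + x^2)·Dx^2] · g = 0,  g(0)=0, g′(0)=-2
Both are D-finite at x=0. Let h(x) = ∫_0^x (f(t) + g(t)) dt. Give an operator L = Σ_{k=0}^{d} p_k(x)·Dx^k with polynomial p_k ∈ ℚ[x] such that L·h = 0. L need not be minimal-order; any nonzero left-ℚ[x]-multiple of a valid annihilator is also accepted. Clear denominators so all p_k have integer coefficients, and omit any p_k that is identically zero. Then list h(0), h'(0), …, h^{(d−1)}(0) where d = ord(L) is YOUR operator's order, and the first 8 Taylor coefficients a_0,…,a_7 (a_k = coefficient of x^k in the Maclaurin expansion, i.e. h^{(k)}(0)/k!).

f: a_k = -1, 0, 9/2, 0, -27/8, 0, 81/80, 0, …
g: a_k = 0, -2, 0, 2/3, 0, -2/5, 0, 2/7, …
f+g: L₀ = lclm(L_f,L_g), ord ≤ 2+2.
∫: right-multiply L₀ by Dx.
L = (-54·x + 540·x^3 + 162·x^5)·Dx^2 + (63 + 279·x^2 + 297·x^4 + 81·x^6)·Dx^3 + (-6·x + 60·x^3 + 18·x^5)·Dx^4 + (7 + 31·x^2 + 33·x^4 + 9·x^6)·Dx^5  (order 5).
h: a_k = 0, -1, -1, 3/2, 1/6, -27/40, -1/15, 81/560, …
ICs: h(0) = 0, h′(0) = -1, h′′(0) = -2, h′′′(0) = 9, h′′′′(0) = 4.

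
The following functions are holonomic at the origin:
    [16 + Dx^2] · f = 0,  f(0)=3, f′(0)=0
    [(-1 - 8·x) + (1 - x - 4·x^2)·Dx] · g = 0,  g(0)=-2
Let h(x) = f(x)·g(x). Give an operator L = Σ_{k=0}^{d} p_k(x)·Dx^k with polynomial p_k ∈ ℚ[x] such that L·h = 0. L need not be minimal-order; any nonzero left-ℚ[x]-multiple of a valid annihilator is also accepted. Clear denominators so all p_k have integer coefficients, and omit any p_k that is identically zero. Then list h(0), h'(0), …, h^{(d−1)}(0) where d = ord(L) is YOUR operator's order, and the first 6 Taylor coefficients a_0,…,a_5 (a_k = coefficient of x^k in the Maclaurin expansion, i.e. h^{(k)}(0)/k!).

f: a_k = 3, 0, -24, 0, 32, 0, …
g: a_k = -2, -2, -10, -18, -58, -130, …
Sym-product of L_f,L_g gives L₀ (≤ ord 2).
L = (-8 + 16·x + 64·x^2) + (2 + 16·x)·Dx + (-1 + x + 4·x^2)·Dx^2  (order 2).
h: a_k = -6, -6, 18, -6, 2, -22, …
ICs: h(0) = -6, h′(0) = -6.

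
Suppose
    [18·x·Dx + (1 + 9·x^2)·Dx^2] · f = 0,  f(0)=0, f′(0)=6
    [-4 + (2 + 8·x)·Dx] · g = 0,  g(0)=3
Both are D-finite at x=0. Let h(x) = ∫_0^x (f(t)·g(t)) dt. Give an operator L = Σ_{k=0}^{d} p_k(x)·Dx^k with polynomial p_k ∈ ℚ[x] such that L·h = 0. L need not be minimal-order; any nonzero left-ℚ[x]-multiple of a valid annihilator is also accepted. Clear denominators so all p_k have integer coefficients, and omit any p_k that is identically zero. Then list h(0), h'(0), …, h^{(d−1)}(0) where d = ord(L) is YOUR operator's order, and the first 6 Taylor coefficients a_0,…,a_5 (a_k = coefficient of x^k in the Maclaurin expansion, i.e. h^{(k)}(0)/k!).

f: a_k = 0, 6, 0, -18, 0, 486/5, …
g: a_k = 3, 6, -6, 12, -30, 84, …
h₀=f·g: eliminate ⇒ L₀, order ≤ 2·1.
h=∫₀ˣh₀: take L = L₀·Dx.
L = (12 - 36·x - 36·x^2)·Dx + (-4 + 2·x + 108·x^2 + 144·x^3)·Dx^2 + (1 + 8·x + 25·x^2 + 72·x^3 + 144·x^4)·Dx^3  (order 3).
h: a_k = 0, 0, 9, 12, -45/2, -36/5, …
ICs: h(0) = 0, h′(0) = 0, h′′(0) = 18.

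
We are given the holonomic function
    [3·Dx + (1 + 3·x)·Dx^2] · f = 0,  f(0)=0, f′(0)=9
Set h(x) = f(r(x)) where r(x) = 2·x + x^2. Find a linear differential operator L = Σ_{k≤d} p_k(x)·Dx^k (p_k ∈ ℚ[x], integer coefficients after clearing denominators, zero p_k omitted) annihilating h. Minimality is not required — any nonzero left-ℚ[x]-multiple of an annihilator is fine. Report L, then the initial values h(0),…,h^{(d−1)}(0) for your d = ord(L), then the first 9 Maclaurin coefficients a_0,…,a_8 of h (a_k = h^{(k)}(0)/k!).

L = (5 + 6·x + 3·x^2)·Dx + (1 + 7·x + 9·x^2 + 3·x^3)·Dx^2  (order 2).
h: a_k = 0, 18, -45, 162, -1323/2, 14418/5, -13095, 428166/7, -1166643/4, …
ICs: h(0) = 0, h′(0) = 18.

f: a_k = 0, 9, -27/2, 27, -243/4, 729/5, -729/2, 6561/7, -19683/8, …
Substitute x→r, Dx→(1/r')Dx; clear ⇒ L₀.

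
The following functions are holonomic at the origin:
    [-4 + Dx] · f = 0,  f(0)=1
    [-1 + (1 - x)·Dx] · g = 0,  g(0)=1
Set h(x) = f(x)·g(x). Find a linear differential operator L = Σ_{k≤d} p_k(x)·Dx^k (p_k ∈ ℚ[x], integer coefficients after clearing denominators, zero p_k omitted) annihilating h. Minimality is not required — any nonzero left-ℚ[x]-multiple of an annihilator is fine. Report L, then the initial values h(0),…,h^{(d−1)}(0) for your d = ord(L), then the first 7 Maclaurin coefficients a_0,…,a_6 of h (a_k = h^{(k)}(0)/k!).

f: a_k = 1, 4, 8, 32/3, 32/3, 128/15, 256/45, …
g: a_k = 1, 1, 1, 1, 1, 1, 1, …
Product ⇒ symmetric product L₀, ord ≤ 1.
L = (5 - 4·x) + (-1 + x)·Dx  (order 1).
h: a_k = 1, 5, 13, 71/3, 103/3, 643/15, 437/9, …
ICs: h(0) = 1.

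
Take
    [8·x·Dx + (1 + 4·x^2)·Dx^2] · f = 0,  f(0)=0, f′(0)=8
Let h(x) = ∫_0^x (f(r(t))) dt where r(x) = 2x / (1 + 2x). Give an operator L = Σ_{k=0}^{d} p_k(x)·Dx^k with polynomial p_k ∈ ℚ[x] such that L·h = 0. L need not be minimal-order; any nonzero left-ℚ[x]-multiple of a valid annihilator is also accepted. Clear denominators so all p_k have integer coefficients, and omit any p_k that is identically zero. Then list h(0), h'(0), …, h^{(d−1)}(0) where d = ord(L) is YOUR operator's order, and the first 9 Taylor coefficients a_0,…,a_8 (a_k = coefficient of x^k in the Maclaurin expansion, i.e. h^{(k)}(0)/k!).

f: a_k = 0, 8, 0, -32/3, 0, 128/5, 0, -512/7, 0, …
f∘r: x↦r, Dx↦Dx/r' in L_f ⇒ L₀.
h=∫h₀ ⇒ L = L₀·Dx.
L = (4 + 40·x)·Dx^2 + (1 + 4·x + 20·x^2)·Dx^3  (order 3).
h: a_k = 0, 0, 8, -32/3, -16/3, 384/5, -2432/15, -5632/21, 17792/7, …
ICs: h(0) = 0, h′(0) = 0, h′′(0) = 16.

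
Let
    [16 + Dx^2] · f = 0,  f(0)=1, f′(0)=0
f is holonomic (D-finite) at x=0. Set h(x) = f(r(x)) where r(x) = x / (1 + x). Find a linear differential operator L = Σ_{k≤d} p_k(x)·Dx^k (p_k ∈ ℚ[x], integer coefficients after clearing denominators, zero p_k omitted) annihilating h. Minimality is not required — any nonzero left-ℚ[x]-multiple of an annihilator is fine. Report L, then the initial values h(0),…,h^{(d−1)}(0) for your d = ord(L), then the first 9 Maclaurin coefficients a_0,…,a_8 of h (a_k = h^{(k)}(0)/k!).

f: a_k = 1, 0, -8, 0, 32/3, 0, -256/45, 0, 512/315, …
L₀ from L_f via x↦r, Dx↦r'^{-1}Dx.
L = 16 + (2 + 6·x + 6·x^2 + 2·x^3)·Dx + (1 + 4·x + 6·x^2 + 4·x^3 + x^4)·Dx^2  (order 2).
h: a_k = 1, 0, -8, 16, -40/3, -32/3, 2744/45, -656/5, 12568/63, …
ICs: h(0) = 1, h′(0) = 0.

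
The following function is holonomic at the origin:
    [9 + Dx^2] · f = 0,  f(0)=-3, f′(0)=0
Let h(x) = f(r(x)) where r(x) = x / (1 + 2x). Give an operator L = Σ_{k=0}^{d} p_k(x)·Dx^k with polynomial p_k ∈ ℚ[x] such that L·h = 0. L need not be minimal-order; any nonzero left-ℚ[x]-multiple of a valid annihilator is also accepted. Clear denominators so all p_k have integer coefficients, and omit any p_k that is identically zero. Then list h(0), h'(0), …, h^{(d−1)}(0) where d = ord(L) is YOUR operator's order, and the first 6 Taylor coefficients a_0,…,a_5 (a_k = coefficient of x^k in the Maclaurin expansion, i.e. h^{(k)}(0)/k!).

L = 9 + (4 + 24·x + 48·x^2 + 32·x^3)·Dx + (1 + 8·x + 24·x^2 + 32·x^3 + 16·x^4)·Dx^2  (order 2).
h: a_k = -3, 0, 27/2, -54, 1215/8, -351, …
ICs: h(0) = -3, h′(0) = 0.

f: a_k = -3, 0, 27/2, 0, -81/8, 0, …
Substitute x→r, Dx→(1/r')Dx; clear ⇒ L₀.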